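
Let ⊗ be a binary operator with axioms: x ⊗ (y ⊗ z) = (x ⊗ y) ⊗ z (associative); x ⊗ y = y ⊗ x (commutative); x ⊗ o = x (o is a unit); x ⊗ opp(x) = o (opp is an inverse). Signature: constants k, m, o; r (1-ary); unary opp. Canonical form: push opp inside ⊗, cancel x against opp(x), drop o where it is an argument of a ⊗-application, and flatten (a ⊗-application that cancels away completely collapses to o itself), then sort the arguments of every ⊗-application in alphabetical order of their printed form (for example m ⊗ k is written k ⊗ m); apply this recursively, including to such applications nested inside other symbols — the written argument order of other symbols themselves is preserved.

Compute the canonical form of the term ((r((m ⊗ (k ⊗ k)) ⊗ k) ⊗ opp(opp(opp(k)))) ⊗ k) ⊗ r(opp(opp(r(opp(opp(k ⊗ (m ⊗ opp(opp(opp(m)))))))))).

Answer: r(k ⊗ k ⊗ k ⊗ m) ⊗ r(r(k))

Derivation:
Push opp inside:  distribute opp over ⊗ and collapse double opp
Inverses cancel:  k cancels
Collect:  r(k ⊗ k ⊗ k ⊗ m) ⊗ r(r(k))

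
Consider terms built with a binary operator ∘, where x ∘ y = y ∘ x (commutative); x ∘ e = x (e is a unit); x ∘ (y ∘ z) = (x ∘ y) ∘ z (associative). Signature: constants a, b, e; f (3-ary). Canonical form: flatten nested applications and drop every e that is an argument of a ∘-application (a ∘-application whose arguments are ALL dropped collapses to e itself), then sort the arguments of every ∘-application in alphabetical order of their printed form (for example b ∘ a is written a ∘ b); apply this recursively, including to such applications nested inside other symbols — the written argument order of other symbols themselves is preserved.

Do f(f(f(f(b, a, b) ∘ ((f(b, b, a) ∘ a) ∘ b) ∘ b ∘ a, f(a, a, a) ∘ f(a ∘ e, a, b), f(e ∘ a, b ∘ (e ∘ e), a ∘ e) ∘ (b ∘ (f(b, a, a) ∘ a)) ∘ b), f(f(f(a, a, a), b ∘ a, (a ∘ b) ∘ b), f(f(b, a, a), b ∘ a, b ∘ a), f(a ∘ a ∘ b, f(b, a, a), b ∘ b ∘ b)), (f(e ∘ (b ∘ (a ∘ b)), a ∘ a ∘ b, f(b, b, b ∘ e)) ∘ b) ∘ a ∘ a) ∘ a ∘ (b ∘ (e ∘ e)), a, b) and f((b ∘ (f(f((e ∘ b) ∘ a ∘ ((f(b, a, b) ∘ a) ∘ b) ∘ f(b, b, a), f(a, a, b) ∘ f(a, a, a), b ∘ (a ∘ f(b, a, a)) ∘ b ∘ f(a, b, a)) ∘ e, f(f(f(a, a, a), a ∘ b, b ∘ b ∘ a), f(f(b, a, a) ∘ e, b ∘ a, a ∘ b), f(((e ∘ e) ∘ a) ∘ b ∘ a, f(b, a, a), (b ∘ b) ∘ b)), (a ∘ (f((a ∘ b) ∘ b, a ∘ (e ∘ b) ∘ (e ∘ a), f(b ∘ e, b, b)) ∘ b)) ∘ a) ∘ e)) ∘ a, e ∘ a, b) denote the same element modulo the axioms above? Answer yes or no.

Left:  f(f(f(f(b, a, b) ∘ ((f(b, b, a) ∘ a) ∘ b) ∘ b ∘ a, f(a, a, a) ∘ f(a ∘ e, a, b), f(e ∘ a, b ∘ (e ∘ e), a ∘ e) ∘ (b ∘ (f(b, a, a) ∘ a)) ∘ b), f(f(f(a, a, a), b ∘ a, (a ∘ b) ∘ b), f(f(b, a, a), b ∘ a, b ∘ a), f(a ∘ a ∘ b, f(b, a, a), b ∘ b ∘ b)), (f(e ∘ (b ∘ (a ∘ b)), a ∘ a ∘ b, f(b, b, b ∘ e)) ∘ b) ∘ a ∘ a) ∘ a ∘ (b ∘ (e ∘ e)), a, b)
  Work inside:  f(f(f(b, a, b) ∘ ((f(b, b, a) ∘ a) ∘ b) ∘ b ∘ a, f(a, a, a) ∘ f(a ∘ e, a, b), f(e ∘ a, b ∘ (e ∘ e), a ∘ e) ∘ (b ∘ (f(b, a, a) ∘ a)) ∘ b), f(f(f(a, a, a), b ∘ a, (a ∘ b) ∘ b), f(f(b, a, a), b ∘ a, b ∘ a), f(a ∘ a ∘ b, f(b, a, a), b ∘ b ∘ b)), (f(e ∘ (b ∘ (a ∘ b)), a ∘ a ∘ b, f(b, b, b ∘ e)) ∘ b) ∘ a ∘ a) ∘ a ∘ (b ∘ (e ∘ e))
  Flatten:  f(f(f(b, a, b) ∘ ((f(b, b, a) ∘ a) ∘ b) ∘ b ∘ a, f(a, a, a) ∘ f(a ∘ e, a, b), f(e ∘ a, b ∘ (e ∘ e), a ∘ e) ∘ (b ∘ (f(b, a, a) ∘ a)) ∘ b), f(f(f(a, a, a), b ∘ a, (a ∘ b) ∘ b), f(f(b, a, a), b ∘ a, b ∘ a), f(a ∘ a ∘ b, f(b, a, a), b ∘ b ∘ b)), (f(e ∘ (b ∘ (a ∘ b)), a ∘ a ∘ b, f(b, b, b ∘ e)) ∘ b) ∘ a ∘ a) ∘ a ∘ b ∘ e ∘ e
  Canonicalize subterm:  f(f(f(b, a, b) ∘ ((f(b, b, a) ∘ a) ∘ b) ∘ b ∘ a, f(a, a, a) ∘ f(a ∘ e, a, b), f(e ∘ a, b ∘ (e ∘ e), a ∘ e) ∘ (b ∘ (f(b, a, a) ∘ a)) ∘ b), f(f(f(a, a, a), b ∘ a, (a ∘ b) ∘ b), f(f(b, a, a), b ∘ a, b ∘ a), f(a ∘ a ∘ b, f(b, a, a), b ∘ b ∘ b)), (f(e ∘ (b ∘ (a ∘ b)), a ∘ a ∘ b, f(b, b, b ∘ e)) ∘ b) ∘ a ∘ a)  →  f(f(a ∘ a ∘ b ∘ b ∘ f(b, a, b) ∘ f(b, b, a), f(a, a, a) ∘ f(a, a, b), a ∘ b ∘ b ∘ f(a, b, a) ∘ f(b, a, a)), f(f(f(a, a, a), a ∘ b, a ∘ b ∘ b), f(f(b, a, a), a ∘ b, a ∘ b), f(a ∘ a ∘ b, f(b, a, a), b ∘ b ∘ b)), a ∘ a ∘ b ∘ f(a ∘ b ∘ b, a ∘ a ∘ b, f(b, b, b)))
  Unit:  drop e (×2)
  Sort arguments:  a ∘ b ∘ f(f(a ∘ a ∘ b ∘ b ∘ f(b, a, b) ∘ f(b, b, a), f(a, a, a) ∘ f(a, a, b), a ∘ b ∘ b ∘ f(a, b, a) ∘ f(b, a, a)), f(f(f(a, a, a), a ∘ b, a ∘ b ∘ b), f(f(b, a, a), a ∘ b, a ∘ b), f(a ∘ a ∘ b, f(b, a, a), b ∘ b ∘ b)), a ∘ a ∘ b ∘ f(a ∘ b ∘ b, a ∘ a ∘ b, f(b, b, b)))
  Put back:  f(a ∘ b ∘ f(f(a ∘ a ∘ b ∘ b ∘ f(b, a, b) ∘ f(b, b, a), f(a, a, a) ∘ f(a, a, b), a ∘ b ∘ b ∘ f(a, b, a) ∘ f(b, a, a)), f(f(f(a, a, a), a ∘ b, a ∘ b ∘ b), f(f(b, a, a), a ∘ b, a ∘ b), f(a ∘ a ∘ b, f(b, a, a), b ∘ b ∘ b)), a ∘ a ∘ b ∘ f(a ∘ b ∘ b, a ∘ a ∘ b, f(b, b, b))), a, b)
Right:  f((b ∘ (f(f((e ∘ b) ∘ a ∘ ((f(b, a, b) ∘ a) ∘ b) ∘ f(b, b, a), f(a, a, b) ∘ f(a, a, a), b ∘ (a ∘ f(b, a, a)) ∘ b ∘ f(a, b, a)) ∘ e, f(f(f(a, a, a), a ∘ b, b ∘ b ∘ a), f(f(b, a, a) ∘ e, b ∘ a, a ∘ b), f(((e ∘ e) ∘ a) ∘ b ∘ a, f(b, a, a), (b ∘ b) ∘ b)), (a ∘ (f((a ∘ b) ∘ b, a ∘ (e ∘ b) ∘ (e ∘ a), f(b ∘ e, b, b)) ∘ b)) ∘ a) ∘ e)) ∘ a, e ∘ a, b)
  Focus inside:  (b ∘ (f(f((e ∘ b) ∘ a ∘ ((f(b, a, b) ∘ a) ∘ b) ∘ f(b, b, a), f(a, a, b) ∘ f(a, a, a), b ∘ (a ∘ f(b, a, a)) ∘ b ∘ f(a, b, a)) ∘ e, f(f(f(a, a, a), a ∘ b, b ∘ b ∘ a), f(f(b, a, a) ∘ e, b ∘ a, a ∘ b), f(((e ∘ e) ∘ a) ∘ b ∘ a, f(b, a, a), (b ∘ b) ∘ b)), (a ∘ (f((a ∘ b) ∘ b, a ∘ (e ∘ b) ∘ (e ∘ a), f(b ∘ e, b, b)) ∘ b)) ∘ a) ∘ e)) ∘ a
  Flatten:  b ∘ f(f((e ∘ b) ∘ a ∘ ((f(b, a, b) ∘ a) ∘ b) ∘ f(b, b, a), f(a, a, b) ∘ f(a, a, a), b ∘ (a ∘ f(b, a, a)) ∘ b ∘ f(a, b, a)) ∘ e, f(f(f(a, a, a), a ∘ b, b ∘ b ∘ a), f(f(b, a, a) ∘ e, b ∘ a, a ∘ b), f(((e ∘ e) ∘ a) ∘ b ∘ a, f(b, a, a), (b ∘ b) ∘ b)), (a ∘ (f((a ∘ b) ∘ b, a ∘ (e ∘ b) ∘ (e ∘ a), f(b ∘ e, b, b)) ∘ b)) ∘ a) ∘ e ∘ a
  Canonicalize subterm:  f(f((e ∘ b) ∘ a ∘ ((f(b, a, b) ∘ a) ∘ b) ∘ f(b, b, a), f(a, a, b) ∘ f(a, a, a), b ∘ (a ∘ f(b, a, a)) ∘ b ∘ f(a, b, a)) ∘ e, f(f(f(a, a, a), a ∘ b, b ∘ b ∘ a), f(f(b, a, a) ∘ e, b ∘ a, a ∘ b), f(((e ∘ e) ∘ a) ∘ b ∘ a, f(b, a, a), (b ∘ b) ∘ b)), (a ∘ (f((a ∘ b) ∘ b, a ∘ (e ∘ b) ∘ (e ∘ a), f(b ∘ e, b, b)) ∘ b)) ∘ a)  →  f(f(a ∘ a ∘ b ∘ b ∘ f(b, a, b) ∘ f(b, b, a), f(a, a, a) ∘ f(a, a, b), a ∘ b ∘ b ∘ f(a, b, a) ∘ f(b, a, a)), f(f(f(a, a, a), a ∘ b, a ∘ b ∘ b), f(f(b, a, a), a ∘ b, a ∘ b), f(a ∘ a ∘ b, f(b, a, a), b ∘ b ∘ b)), a ∘ a ∘ b ∘ f(a ∘ b ∘ b, a ∘ a ∘ b, f(b, b, b)))
  Drop the unit:  drop e
  Order the arguments:  a ∘ b ∘ f(f(a ∘ a ∘ b ∘ b ∘ f(b, a, b) ∘ f(b, b, a), f(a, a, a) ∘ f(a, a, b), a ∘ b ∘ b ∘ f(a, b, a) ∘ f(b, a, a)), f(f(f(a, a, a), a ∘ b, a ∘ b ∘ b), f(f(b, a, a), a ∘ b, a ∘ b), f(a ∘ a ∘ b, f(b, a, a), b ∘ b ∘ b)), a ∘ a ∘ b ∘ f(a ∘ b ∘ b, a ∘ a ∘ b, f(b, b, b)))
  Rebuild:  f(a ∘ b ∘ f(f(a ∘ a ∘ b ∘ b ∘ f(b, a, b) ∘ f(b, b, a), f(a, a, a) ∘ f(a, a, b), a ∘ b ∘ b ∘ f(a, b, a) ∘ f(b, a, a)), f(f(f(a, a, a), a ∘ b, a ∘ b ∘ b), f(f(b, a, a), a ∘ b, a ∘ b), f(a ∘ a ∘ b, f(b, a, a), b ∘ b ∘ b)), a ∘ a ∘ b ∘ f(a ∘ b ∘ b, a ∘ a ∘ b, f(b, b, b))), a, b)

Answer: yes — both canonical forms are f(a ∘ b ∘ f(f(a ∘ a ∘ b ∘ b ∘ f(b, a, b) ∘ f(b, b, a), f(a, a, a) ∘ f(a, a, b), a ∘ b ∘ b ∘ f(a, b, a) ∘ f(b, a, a)), f(f(f(a, a, a), a ∘ b, a ∘ b ∘ b), f(f(b, a, a), a ∘ b, a ∘ b), f(a ∘ a ∘ b, f(b, a, a), b ∘ b ∘ b)), a ∘ a ∘ b ∘ f(a ∘ b ∘ b, a ∘ a ∘ b, f(b, b, b))), a, b)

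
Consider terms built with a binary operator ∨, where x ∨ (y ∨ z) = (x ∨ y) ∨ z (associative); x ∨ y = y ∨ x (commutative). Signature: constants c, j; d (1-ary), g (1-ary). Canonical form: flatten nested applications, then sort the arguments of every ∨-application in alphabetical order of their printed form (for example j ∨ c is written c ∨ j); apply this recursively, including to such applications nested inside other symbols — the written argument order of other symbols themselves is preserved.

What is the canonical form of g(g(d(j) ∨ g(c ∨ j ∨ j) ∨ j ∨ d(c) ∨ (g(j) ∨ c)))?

Descend into:  d(j) ∨ g(c ∨ j ∨ j) ∨ j ∨ d(c) ∨ (g(j) ∨ c)
Flatten:  d(j) ∨ g(c ∨ j ∨ j) ∨ j ∨ d(c) ∨ g(j) ∨ c
Sort:  c ∨ d(c) ∨ d(j) ∨ g(c ∨ j ∨ j) ∨ g(j) ∨ j
Put back:  g(g(c ∨ d(c) ∨ d(j) ∨ g(c ∨ j ∨ j) ∨ g(j) ∨ j))

Answer: g(g(c ∨ d(c) ∨ d(j) ∨ g(c ∨ j ∨ j) ∨ g(j) ∨ j))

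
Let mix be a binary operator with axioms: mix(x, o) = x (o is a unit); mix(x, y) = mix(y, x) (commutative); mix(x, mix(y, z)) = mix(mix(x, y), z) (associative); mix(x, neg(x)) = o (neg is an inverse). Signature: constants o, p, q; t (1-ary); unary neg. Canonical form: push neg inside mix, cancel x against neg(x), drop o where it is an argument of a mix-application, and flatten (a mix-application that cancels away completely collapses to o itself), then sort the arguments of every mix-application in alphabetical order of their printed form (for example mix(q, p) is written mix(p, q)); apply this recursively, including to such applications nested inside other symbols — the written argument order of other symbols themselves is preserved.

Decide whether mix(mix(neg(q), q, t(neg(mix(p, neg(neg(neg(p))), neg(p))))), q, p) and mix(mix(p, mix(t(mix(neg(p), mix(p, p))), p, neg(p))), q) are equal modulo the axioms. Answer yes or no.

Answer: yes — both canonical forms are mix(p, q, t(p))

Derivation:
Left:  mix(mix(neg(q), q, t(neg(mix(p, neg(neg(neg(p))), neg(p))))), q, p)
  Push neg inside:  distribute neg over mix and collapse double neg
  Collect:  mix(q, t(p), p)
  Sort arguments:  mix(p, q, t(p))
Right:  mix(mix(p, mix(t(mix(neg(p), mix(p, p))), p, neg(p))), q)
  Collect terms:  mix(p, t(p), q)
  Order the arguments:  mix(p, q, t(p))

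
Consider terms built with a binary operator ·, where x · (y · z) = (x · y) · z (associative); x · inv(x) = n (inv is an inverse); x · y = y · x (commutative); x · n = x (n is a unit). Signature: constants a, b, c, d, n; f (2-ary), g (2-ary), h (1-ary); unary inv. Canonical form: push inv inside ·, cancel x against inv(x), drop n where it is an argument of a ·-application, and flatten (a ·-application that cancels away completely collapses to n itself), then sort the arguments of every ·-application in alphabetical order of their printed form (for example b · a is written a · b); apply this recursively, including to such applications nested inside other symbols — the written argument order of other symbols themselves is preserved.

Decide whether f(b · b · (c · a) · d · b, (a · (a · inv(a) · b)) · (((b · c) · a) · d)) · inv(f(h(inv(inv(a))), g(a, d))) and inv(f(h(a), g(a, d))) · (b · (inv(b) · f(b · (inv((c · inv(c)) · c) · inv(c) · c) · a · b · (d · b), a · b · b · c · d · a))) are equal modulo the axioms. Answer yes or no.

Left:  f(b · b · (c · a) · d · b, (a · (a · inv(a) · b)) · (((b · c) · a) · d)) · inv(f(h(inv(inv(a))), g(a, d)))
  Push inv inside:  distribute inv over · and collapse double inv
  Collect:  f(a · b · b · b · c · d, a · a · b · b · c · d) · inv(f(h(a), g(a, d)))
Right:  inv(f(h(a), g(a, d))) · (b · (inv(b) · f(b · (inv((c · inv(c)) · c) · inv(c) · c) · a · b · (d · b), a · b · b · c · d · a)))
  Push inv inside:  distribute inv over · and collapse double inv
  Cancel:  b cancels
  Collect terms:  inv(f(h(a), g(a, d))) · f(a · b · b · b · d · inv(c), a · a · b · b · c · d)
  Sort arguments:  f(a · b · b · b · d · inv(c), a · a · b · b · c · d) · inv(f(h(a), g(a, d)))

Answer: no — f(a · b · b · b · c · d, a · a · b · b · c · d) · inv(f(h(a), g(a, d))) vs f(a · b · b · b · d · inv(c), a · a · b · b · c · d) · inv(f(h(a), g(a, d)))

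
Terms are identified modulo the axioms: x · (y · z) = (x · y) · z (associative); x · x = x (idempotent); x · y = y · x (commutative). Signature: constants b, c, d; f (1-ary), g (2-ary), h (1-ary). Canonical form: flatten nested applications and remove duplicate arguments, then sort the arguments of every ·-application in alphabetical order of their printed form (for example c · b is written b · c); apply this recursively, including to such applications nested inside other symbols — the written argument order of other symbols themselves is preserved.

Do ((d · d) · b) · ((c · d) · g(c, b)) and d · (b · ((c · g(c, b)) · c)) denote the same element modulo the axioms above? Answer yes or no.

Left:  ((d · d) · b) · ((c · d) · g(c, b))
  Un-nest:  d · d · b · c · d · g(c, b)
  Drop duplicates:  drop duplicate d, d
  Sort:  b · c · d · g(c, b)
Right:  d · (b · ((c · g(c, b)) · c))
  Flatten:  d · b · c · g(c, b) · c
  Drop duplicates:  drop duplicate c
  Order the arguments:  b · c · d · g(c, b)

Answer: yes — both canonical forms are b · c · d · g(c, b)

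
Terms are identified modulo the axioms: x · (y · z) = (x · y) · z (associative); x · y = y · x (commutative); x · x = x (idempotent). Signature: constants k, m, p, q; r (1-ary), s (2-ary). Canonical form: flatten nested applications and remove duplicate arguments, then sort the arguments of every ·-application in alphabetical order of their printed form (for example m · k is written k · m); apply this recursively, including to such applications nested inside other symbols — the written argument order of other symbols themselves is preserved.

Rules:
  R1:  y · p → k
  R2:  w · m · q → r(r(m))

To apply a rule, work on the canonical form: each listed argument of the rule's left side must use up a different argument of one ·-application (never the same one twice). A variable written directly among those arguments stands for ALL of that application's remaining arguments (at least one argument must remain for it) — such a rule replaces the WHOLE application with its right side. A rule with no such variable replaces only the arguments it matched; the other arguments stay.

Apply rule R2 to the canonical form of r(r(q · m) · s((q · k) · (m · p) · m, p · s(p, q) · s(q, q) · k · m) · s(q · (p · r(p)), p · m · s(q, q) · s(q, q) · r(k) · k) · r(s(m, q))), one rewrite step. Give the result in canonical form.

Canonical form:  r(r(m · q) · r(s(m, q)) · s(k · m · p · q, k · m · p · s(p, q) · s(q, q)) · s(p · q · r(p), k · m · p · r(k) · s(q, q)))
Apply R2:  consuming m, q;  w := k · p
Every leftover argument binds to the variable; the entire application is replaced.
New term:  r(r(m · q) · r(s(m, q)) · s(p · q · r(p), k · m · p · r(k) · s(q, q)) · s(r(r(m)), k · m · p · s(p, q) · s(q, q)))

Answer: r(r(m · q) · r(s(m, q)) · s(p · q · r(p), k · m · p · r(k) · s(q, q)) · s(r(r(m)), k · m · p · s(p, q) · s(q, q)))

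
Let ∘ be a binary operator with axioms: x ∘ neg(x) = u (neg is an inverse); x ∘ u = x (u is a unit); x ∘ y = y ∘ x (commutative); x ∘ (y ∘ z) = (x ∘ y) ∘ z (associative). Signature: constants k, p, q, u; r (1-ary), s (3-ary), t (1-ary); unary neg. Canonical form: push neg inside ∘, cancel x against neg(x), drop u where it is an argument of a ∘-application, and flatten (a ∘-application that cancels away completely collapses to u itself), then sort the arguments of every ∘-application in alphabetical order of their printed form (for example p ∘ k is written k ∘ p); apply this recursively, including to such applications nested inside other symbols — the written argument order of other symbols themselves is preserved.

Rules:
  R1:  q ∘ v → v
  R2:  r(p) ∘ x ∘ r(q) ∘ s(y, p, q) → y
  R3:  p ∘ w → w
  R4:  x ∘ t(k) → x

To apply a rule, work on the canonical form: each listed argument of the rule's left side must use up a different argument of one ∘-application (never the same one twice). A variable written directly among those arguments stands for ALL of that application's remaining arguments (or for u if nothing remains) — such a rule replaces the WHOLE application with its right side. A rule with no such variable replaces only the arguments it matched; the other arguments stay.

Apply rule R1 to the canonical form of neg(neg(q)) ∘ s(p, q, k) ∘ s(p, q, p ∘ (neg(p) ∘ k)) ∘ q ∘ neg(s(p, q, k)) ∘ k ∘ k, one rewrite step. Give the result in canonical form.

Answer: k ∘ k ∘ q ∘ s(p, q, k)

Derivation:
Canonical form:  k ∘ k ∘ q ∘ q ∘ s(p, q, k)
Match R1:  consume q;  v := k ∘ k ∘ q ∘ s(p, q, k)
Every leftover argument binds to the variable; the entire application is replaced.
New term:  k ∘ k ∘ q ∘ s(p, q, k)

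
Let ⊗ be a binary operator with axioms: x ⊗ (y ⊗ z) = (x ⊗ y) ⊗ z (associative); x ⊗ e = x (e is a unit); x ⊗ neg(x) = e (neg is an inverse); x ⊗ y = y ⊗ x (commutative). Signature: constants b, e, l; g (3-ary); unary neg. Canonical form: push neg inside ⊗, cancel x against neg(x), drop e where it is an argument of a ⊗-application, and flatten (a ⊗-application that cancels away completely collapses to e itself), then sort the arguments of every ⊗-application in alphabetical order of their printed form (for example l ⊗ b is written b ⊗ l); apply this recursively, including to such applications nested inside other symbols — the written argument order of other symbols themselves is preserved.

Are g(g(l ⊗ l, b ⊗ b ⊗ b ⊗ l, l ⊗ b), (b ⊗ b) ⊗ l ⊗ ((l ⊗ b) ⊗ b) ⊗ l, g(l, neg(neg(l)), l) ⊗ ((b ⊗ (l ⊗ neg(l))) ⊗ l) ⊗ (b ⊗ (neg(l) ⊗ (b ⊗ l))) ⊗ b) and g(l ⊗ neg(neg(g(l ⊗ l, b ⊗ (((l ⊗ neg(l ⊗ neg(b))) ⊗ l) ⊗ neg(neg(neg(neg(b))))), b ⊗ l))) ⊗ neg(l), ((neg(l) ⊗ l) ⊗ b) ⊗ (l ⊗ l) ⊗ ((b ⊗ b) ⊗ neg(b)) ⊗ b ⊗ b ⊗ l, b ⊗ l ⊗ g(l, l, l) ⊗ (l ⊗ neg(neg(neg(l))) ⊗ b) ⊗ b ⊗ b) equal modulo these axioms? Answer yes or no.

Left:  g(g(l ⊗ l, b ⊗ b ⊗ b ⊗ l, l ⊗ b), (b ⊗ b) ⊗ l ⊗ ((l ⊗ b) ⊗ b) ⊗ l, g(l, neg(neg(l)), l) ⊗ ((b ⊗ (l ⊗ neg(l))) ⊗ l) ⊗ (b ⊗ (neg(l) ⊗ (b ⊗ l))) ⊗ b)
  Work inside:  g(l, neg(neg(l)), l) ⊗ ((b ⊗ (l ⊗ neg(l))) ⊗ l) ⊗ (b ⊗ (neg(l) ⊗ (b ⊗ l))) ⊗ b
  Push neg inside:  distribute neg over ⊗ and collapse double neg
  Combine occurrences:  g(l, l, l) ⊗ b ⊗ b ⊗ b ⊗ b ⊗ l
  Sort:  b ⊗ b ⊗ b ⊗ b ⊗ g(l, l, l) ⊗ l
  Reassemble:  g(g(l ⊗ l, b ⊗ b ⊗ b ⊗ l, b ⊗ l), b ⊗ b ⊗ b ⊗ b ⊗ l ⊗ l ⊗ l, b ⊗ b ⊗ b ⊗ b ⊗ g(l, l, l) ⊗ l)
Right:  g(l ⊗ neg(neg(g(l ⊗ l, b ⊗ (((l ⊗ neg(l ⊗ neg(b))) ⊗ l) ⊗ neg(neg(neg(neg(b))))), b ⊗ l))) ⊗ neg(l), ((neg(l) ⊗ l) ⊗ b) ⊗ (l ⊗ l) ⊗ ((b ⊗ b) ⊗ neg(b)) ⊗ b ⊗ b ⊗ l, b ⊗ l ⊗ g(l, l, l) ⊗ (l ⊗ neg(neg(neg(l))) ⊗ b) ⊗ b ⊗ b)
  Work inside:  l ⊗ neg(neg(g(l ⊗ l, b ⊗ (((l ⊗ neg(l ⊗ neg(b))) ⊗ l) ⊗ neg(neg(neg(neg(b))))), b ⊗ l))) ⊗ neg(l)
  Push neg inside:  distribute neg over ⊗ and collapse double neg
  Cancel:  l cancels
  Collect terms:  g(l ⊗ l, b ⊗ b ⊗ b ⊗ l, b ⊗ l)
  Reassemble:  g(g(l ⊗ l, b ⊗ b ⊗ b ⊗ l, b ⊗ l), b ⊗ b ⊗ b ⊗ b ⊗ l ⊗ l ⊗ l, b ⊗ b ⊗ b ⊗ b ⊗ g(l, l, l) ⊗ l)

Answer: yes — both canonical forms are g(g(l ⊗ l, b ⊗ b ⊗ b ⊗ l, b ⊗ l), b ⊗ b ⊗ b ⊗ b ⊗ l ⊗ l ⊗ l, b ⊗ b ⊗ b ⊗ b ⊗ g(l, l, l) ⊗ l)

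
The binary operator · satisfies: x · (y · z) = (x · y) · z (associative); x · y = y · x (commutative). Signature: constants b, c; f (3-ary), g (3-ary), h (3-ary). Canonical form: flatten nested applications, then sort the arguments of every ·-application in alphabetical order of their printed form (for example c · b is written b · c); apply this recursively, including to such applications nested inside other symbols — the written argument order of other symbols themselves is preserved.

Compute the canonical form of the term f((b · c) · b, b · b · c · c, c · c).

Focus inside:  (b · c) · b
Flatten:  b · c · b
Sort arguments:  b · b · c
Rebuild:  f(b · b · c, b · b · c · c, c · c)

Answer: f(b · b · c, b · b · c · c, c · c)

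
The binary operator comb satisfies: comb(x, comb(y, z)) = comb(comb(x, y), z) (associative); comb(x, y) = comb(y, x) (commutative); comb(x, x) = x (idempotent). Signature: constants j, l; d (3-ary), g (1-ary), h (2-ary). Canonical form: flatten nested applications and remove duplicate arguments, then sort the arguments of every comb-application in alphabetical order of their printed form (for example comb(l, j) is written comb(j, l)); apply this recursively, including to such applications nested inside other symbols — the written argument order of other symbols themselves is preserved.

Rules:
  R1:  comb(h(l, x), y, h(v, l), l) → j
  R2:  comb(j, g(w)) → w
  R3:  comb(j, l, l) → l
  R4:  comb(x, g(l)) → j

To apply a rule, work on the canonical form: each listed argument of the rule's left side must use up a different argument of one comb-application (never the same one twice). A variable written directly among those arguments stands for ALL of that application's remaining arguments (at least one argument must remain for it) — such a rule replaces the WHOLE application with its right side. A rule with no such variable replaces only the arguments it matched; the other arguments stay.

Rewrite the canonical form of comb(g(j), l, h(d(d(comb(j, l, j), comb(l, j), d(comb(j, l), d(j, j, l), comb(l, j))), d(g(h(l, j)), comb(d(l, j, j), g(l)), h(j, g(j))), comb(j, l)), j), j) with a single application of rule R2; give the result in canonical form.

Canonical form:  comb(g(j), h(d(d(comb(j, l), comb(j, l), d(comb(j, l), d(j, j, l), comb(j, l))), d(g(h(l, j)), comb(d(l, j, j), g(l)), h(j, g(j))), comb(j, l)), j), j, l)
Match R2:  consume g(j), j;  w := j
Giving:  comb(h(d(d(comb(j, l), comb(j, l), d(comb(j, l), d(j, j, l), comb(j, l))), d(g(h(l, j)), comb(d(l, j, j), g(l)), h(j, g(j))), comb(j, l)), j), j, l)

Answer: comb(h(d(d(comb(j, l), comb(j, l), d(comb(j, l), d(j, j, l), comb(j, l))), d(g(h(l, j)), comb(d(l, j, j), g(l)), h(j, g(j))), comb(j, l)), j), j, l)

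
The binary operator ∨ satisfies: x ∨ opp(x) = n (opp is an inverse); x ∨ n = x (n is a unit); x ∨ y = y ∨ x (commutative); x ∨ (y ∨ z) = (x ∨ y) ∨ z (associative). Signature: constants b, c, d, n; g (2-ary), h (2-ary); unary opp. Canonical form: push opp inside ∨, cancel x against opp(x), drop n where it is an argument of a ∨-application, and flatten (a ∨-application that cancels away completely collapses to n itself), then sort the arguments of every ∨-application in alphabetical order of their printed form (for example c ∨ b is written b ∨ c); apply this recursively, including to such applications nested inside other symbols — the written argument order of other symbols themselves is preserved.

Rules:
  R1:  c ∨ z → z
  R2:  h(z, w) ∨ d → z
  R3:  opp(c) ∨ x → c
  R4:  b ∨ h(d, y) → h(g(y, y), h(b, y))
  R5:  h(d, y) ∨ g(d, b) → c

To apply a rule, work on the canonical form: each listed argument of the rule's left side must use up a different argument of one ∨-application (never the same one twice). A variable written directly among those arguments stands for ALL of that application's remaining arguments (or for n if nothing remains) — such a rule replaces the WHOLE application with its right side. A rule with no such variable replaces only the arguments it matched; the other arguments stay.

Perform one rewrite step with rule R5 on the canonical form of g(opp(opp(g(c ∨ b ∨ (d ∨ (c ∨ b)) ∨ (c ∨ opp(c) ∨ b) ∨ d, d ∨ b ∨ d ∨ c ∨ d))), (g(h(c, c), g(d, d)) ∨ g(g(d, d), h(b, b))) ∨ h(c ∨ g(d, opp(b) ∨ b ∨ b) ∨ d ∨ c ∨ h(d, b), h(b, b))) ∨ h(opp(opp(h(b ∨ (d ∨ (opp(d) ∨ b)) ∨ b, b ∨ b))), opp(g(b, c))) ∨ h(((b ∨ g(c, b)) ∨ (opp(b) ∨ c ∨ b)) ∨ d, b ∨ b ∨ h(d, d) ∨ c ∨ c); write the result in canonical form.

Answer: g(g(b ∨ b ∨ b ∨ c ∨ c ∨ d ∨ d, b ∨ c ∨ d ∨ d ∨ d), g(g(d, d), h(b, b)) ∨ g(h(c, c), g(d, d)) ∨ h(c ∨ c ∨ c ∨ d, h(b, b))) ∨ h(b ∨ c ∨ d ∨ g(c, b), b ∨ b ∨ c ∨ c ∨ h(d, d)) ∨ h(h(b ∨ b ∨ b, b ∨ b), opp(g(b, c)))

Derivation:
Canonical form:  g(g(b ∨ b ∨ b ∨ c ∨ c ∨ d ∨ d, b ∨ c ∨ d ∨ d ∨ d), g(g(d, d), h(b, b)) ∨ g(h(c, c), g(d, d)) ∨ h(c ∨ c ∨ d ∨ g(d, b) ∨ h(d, b), h(b, b))) ∨ h(b ∨ c ∨ d ∨ g(c, b), b ∨ b ∨ c ∨ c ∨ h(d, d)) ∨ h(h(b ∨ b ∨ b, b ∨ b), opp(g(b, c)))
R5 matches:  uses g(d, b), h(d, b);  y := b
Giving:  g(g(b ∨ b ∨ b ∨ c ∨ c ∨ d ∨ d, b ∨ c ∨ d ∨ d ∨ d), g(g(d, d), h(b, b)) ∨ g(h(c, c), g(d, d)) ∨ h(c ∨ c ∨ c ∨ d, h(b, b))) ∨ h(b ∨ c ∨ d ∨ g(c, b), b ∨ b ∨ c ∨ c ∨ h(d, d)) ∨ h(h(b ∨ b ∨ b, b ∨ b), opp(g(b, c)))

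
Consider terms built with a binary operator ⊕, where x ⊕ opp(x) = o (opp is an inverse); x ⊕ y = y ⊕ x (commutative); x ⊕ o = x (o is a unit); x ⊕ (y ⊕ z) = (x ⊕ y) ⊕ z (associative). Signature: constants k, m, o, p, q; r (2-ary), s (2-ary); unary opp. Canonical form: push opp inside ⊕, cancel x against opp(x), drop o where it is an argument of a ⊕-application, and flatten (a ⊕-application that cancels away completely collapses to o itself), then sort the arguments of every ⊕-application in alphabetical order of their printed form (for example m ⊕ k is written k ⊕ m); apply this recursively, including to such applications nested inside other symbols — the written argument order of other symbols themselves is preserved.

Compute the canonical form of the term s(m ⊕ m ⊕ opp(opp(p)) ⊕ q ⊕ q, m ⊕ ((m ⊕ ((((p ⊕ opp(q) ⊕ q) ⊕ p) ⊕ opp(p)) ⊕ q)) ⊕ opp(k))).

Work inside:  m ⊕ ((m ⊕ ((((p ⊕ opp(q) ⊕ q) ⊕ p) ⊕ opp(p)) ⊕ q)) ⊕ opp(k))
Collect:  m ⊕ m ⊕ p ⊕ q ⊕ opp(k)
Sort arguments:  m ⊕ m ⊕ opp(k) ⊕ p ⊕ q
Reassemble:  s(m ⊕ m ⊕ p ⊕ q ⊕ q, m ⊕ m ⊕ opp(k) ⊕ p ⊕ q)

Answer: s(m ⊕ m ⊕ p ⊕ q ⊕ q, m ⊕ m ⊕ opp(k) ⊕ p ⊕ q)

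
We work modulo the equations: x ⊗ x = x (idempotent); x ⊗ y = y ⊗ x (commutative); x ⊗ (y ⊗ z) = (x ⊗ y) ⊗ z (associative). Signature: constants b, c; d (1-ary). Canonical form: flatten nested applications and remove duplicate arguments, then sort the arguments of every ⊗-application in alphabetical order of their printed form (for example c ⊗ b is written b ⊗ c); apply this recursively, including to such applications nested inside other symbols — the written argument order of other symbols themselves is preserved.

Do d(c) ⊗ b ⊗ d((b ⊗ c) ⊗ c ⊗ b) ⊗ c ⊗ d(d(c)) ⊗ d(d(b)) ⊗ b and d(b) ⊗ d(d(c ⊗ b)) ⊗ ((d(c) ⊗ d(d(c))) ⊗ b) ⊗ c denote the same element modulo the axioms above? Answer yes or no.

Left:  d(c) ⊗ b ⊗ d((b ⊗ c) ⊗ c ⊗ b) ⊗ c ⊗ d(d(c)) ⊗ d(d(b)) ⊗ b
  Simplify inside:  d((b ⊗ c) ⊗ c ⊗ b)  →  d(b ⊗ c)
  Deduplicate:  drop duplicate b
  Order the arguments:  b ⊗ c ⊗ d(b ⊗ c) ⊗ d(c) ⊗ d(d(b)) ⊗ d(d(c))
Right:  d(b) ⊗ d(d(c ⊗ b)) ⊗ ((d(c) ⊗ d(d(c))) ⊗ b) ⊗ c
  Flatten:  d(b) ⊗ d(d(c ⊗ b)) ⊗ d(c) ⊗ d(d(c)) ⊗ b ⊗ c
  Simplify inside:  d(d(c ⊗ b))  →  d(d(b ⊗ c))
  Order the arguments:  b ⊗ c ⊗ d(b) ⊗ d(c) ⊗ d(d(b ⊗ c)) ⊗ d(d(c))

Answer: no — b ⊗ c ⊗ d(b ⊗ c) ⊗ d(c) ⊗ d(d(b)) ⊗ d(d(c)) vs b ⊗ c ⊗ d(b) ⊗ d(c) ⊗ d(d(b ⊗ c)) ⊗ d(d(c))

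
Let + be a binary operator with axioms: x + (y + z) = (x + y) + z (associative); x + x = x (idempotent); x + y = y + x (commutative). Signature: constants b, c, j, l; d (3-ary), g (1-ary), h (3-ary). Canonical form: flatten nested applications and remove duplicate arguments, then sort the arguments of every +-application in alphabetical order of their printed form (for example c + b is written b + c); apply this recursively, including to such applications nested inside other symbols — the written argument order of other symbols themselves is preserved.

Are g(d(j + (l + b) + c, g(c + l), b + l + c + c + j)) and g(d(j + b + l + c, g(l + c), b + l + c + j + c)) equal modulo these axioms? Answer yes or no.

Left:  g(d(j + (l + b) + c, g(c + l), b + l + c + c + j))
  Work inside:  b + l + c + c + j
  Idempotence:  drop duplicate c
  Sort:  b + c + j + l
  Put back:  g(d(b + c + j + l, g(c + l), b + c + j + l))
Right:  g(d(j + b + l + c, g(l + c), b + l + c + j + c))
  Descend into:  b + l + c + j + c
  Idempotence:  drop duplicate c
  Sort arguments:  b + c + j + l
  Rebuild:  g(d(b + c + j + l, g(c + l), b + c + j + l))

Answer: yes — both canonical forms are g(d(b + c + j + l, g(c + l), b + c + j + l))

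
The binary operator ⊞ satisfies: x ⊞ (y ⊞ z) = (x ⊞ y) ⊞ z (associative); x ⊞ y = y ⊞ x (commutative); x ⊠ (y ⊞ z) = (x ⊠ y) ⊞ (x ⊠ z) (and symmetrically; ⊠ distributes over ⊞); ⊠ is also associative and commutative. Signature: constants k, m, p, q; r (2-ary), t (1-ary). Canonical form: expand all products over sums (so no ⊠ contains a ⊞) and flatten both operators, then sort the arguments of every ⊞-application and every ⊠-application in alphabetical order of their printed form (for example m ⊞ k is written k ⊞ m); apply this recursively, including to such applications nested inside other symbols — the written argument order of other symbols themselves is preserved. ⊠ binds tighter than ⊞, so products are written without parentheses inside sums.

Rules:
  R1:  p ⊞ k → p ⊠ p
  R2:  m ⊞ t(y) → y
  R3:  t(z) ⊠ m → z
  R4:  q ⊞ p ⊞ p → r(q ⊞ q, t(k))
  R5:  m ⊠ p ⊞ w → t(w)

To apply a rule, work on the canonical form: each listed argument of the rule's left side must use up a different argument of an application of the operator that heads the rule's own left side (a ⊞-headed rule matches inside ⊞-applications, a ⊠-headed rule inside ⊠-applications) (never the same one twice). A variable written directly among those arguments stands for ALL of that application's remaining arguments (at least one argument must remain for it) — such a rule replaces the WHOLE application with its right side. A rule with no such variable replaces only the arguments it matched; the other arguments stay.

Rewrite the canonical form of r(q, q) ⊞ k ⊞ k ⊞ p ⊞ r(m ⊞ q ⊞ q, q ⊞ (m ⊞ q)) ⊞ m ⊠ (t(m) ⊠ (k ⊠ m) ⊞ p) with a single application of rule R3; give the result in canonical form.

Canonical form:  k ⊞ k ⊞ k ⊠ m ⊠ m ⊠ t(m) ⊞ m ⊠ p ⊞ p ⊞ r(m ⊞ q ⊞ q, m ⊞ q ⊞ q) ⊞ r(q, q)
Match R3:  consume m, t(m);  z := m
Result:  k ⊞ k ⊞ k ⊠ m ⊠ m ⊞ m ⊠ p ⊞ p ⊞ r(m ⊞ q ⊞ q, m ⊞ q ⊞ q) ⊞ r(q, q)

Answer: k ⊞ k ⊞ k ⊠ m ⊠ m ⊞ m ⊠ p ⊞ p ⊞ r(m ⊞ q ⊞ q, m ⊞ q ⊞ q) ⊞ r(q, q)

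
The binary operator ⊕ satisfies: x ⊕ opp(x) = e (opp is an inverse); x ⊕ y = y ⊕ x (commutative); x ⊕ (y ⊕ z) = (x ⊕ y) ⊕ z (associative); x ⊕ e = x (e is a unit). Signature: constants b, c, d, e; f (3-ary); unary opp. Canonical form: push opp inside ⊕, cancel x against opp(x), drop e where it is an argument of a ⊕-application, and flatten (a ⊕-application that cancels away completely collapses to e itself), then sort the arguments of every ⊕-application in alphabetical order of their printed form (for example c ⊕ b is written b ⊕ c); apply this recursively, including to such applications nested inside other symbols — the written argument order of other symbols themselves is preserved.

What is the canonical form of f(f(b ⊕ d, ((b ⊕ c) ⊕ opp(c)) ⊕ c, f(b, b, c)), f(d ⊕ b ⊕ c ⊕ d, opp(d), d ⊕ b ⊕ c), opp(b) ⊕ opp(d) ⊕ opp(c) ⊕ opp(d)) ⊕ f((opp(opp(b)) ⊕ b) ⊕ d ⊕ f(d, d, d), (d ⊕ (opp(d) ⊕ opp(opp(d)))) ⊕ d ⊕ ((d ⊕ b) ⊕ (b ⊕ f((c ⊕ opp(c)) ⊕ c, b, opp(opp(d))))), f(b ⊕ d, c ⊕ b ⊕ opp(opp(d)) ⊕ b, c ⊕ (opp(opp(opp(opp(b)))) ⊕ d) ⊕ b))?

Answer: f(b ⊕ b ⊕ d ⊕ f(d, d, d), b ⊕ b ⊕ d ⊕ d ⊕ d ⊕ f(c, b, d), f(b ⊕ d, b ⊕ b ⊕ c ⊕ d, b ⊕ b ⊕ c ⊕ d)) ⊕ f(f(b ⊕ d, b ⊕ c, f(b, b, c)), f(b ⊕ c ⊕ d ⊕ d, opp(d), b ⊕ c ⊕ d), opp(b) ⊕ opp(c) ⊕ opp(d) ⊕ opp(d))

Derivation:
Push opp inside:  distribute opp over ⊕ and collapse double opp
Collect terms:  f(f(b ⊕ d, b ⊕ c, f(b, b, c)), f(b ⊕ c ⊕ d ⊕ d, opp(d), b ⊕ c ⊕ d), opp(b) ⊕ opp(c) ⊕ opp(d) ⊕ opp(d)) ⊕ f(b ⊕ b ⊕ d ⊕ f(d, d, d), b ⊕ b ⊕ d ⊕ d ⊕ d ⊕ f(c, b, d), f(b ⊕ d, b ⊕ b ⊕ c ⊕ d, b ⊕ b ⊕ c ⊕ d))
Sort:  f(b ⊕ b ⊕ d ⊕ f(d, d, d), b ⊕ b ⊕ d ⊕ d ⊕ d ⊕ f(c, b, d), f(b ⊕ d, b ⊕ b ⊕ c ⊕ d, b ⊕ b ⊕ c ⊕ d)) ⊕ f(f(b ⊕ d, b ⊕ c, f(b, b, c)), f(b ⊕ c ⊕ d ⊕ d, opp(d), b ⊕ c ⊕ d), opp(b) ⊕ opp(c) ⊕ opp(d) ⊕ opp(d))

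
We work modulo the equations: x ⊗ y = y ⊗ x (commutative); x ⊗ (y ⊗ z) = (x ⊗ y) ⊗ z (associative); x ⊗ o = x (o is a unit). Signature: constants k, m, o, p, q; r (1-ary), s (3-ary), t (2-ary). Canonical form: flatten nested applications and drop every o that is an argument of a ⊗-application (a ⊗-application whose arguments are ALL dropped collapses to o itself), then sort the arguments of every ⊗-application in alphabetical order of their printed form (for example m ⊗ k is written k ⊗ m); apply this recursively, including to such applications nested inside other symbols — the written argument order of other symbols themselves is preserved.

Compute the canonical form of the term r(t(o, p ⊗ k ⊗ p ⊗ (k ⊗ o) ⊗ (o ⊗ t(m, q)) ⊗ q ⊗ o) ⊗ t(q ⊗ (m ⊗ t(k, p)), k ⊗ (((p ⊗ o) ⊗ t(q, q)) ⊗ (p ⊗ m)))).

Work inside:  t(o, p ⊗ k ⊗ p ⊗ (k ⊗ o) ⊗ (o ⊗ t(m, q)) ⊗ q ⊗ o) ⊗ t(q ⊗ (m ⊗ t(k, p)), k ⊗ (((p ⊗ o) ⊗ t(q, q)) ⊗ (p ⊗ m)))
Inside:  t(o, p ⊗ k ⊗ p ⊗ (k ⊗ o) ⊗ (o ⊗ t(m, q)) ⊗ q ⊗ o)  →  t(o, k ⊗ k ⊗ p ⊗ p ⊗ q ⊗ t(m, q))
Simplify inside:  t(q ⊗ (m ⊗ t(k, p)), k ⊗ (((p ⊗ o) ⊗ t(q, q)) ⊗ (p ⊗ m)))  →  t(m ⊗ q ⊗ t(k, p), k ⊗ m ⊗ p ⊗ p ⊗ t(q, q))
Sort arguments:  t(m ⊗ q ⊗ t(k, p), k ⊗ m ⊗ p ⊗ p ⊗ t(q, q)) ⊗ t(o, k ⊗ k ⊗ p ⊗ p ⊗ q ⊗ t(m, q))
Put back:  r(t(m ⊗ q ⊗ t(k, p), k ⊗ m ⊗ p ⊗ p ⊗ t(q, q)) ⊗ t(o, k ⊗ k ⊗ p ⊗ p ⊗ q ⊗ t(m, q)))

Answer: r(t(m ⊗ q ⊗ t(k, p), k ⊗ m ⊗ p ⊗ p ⊗ t(q, q)) ⊗ t(o, k ⊗ k ⊗ p ⊗ p ⊗ q ⊗ t(m, q)))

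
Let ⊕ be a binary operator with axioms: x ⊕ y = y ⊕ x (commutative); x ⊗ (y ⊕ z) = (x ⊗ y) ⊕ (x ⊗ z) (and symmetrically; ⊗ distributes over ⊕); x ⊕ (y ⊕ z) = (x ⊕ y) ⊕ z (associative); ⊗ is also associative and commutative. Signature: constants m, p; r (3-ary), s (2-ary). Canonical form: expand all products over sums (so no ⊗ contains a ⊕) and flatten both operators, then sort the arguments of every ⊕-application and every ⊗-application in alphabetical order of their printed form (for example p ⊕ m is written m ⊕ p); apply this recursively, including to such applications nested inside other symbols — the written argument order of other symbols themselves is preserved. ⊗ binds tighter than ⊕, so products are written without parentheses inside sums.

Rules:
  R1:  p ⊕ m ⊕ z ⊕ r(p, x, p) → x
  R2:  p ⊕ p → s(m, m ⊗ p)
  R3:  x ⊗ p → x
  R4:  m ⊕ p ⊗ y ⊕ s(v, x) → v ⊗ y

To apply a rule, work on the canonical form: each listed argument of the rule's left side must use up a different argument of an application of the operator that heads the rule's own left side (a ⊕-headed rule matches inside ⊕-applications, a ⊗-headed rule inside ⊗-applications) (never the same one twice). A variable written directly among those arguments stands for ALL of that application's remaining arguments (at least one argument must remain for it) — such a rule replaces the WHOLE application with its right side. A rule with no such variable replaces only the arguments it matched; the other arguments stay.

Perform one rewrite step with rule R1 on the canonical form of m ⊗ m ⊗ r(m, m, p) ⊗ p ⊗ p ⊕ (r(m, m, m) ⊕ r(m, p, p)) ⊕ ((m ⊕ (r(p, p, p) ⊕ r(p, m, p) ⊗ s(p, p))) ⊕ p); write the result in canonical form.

Canonical form:  m ⊕ m ⊗ m ⊗ p ⊗ p ⊗ r(m, m, p) ⊕ p ⊕ r(m, m, m) ⊕ r(m, p, p) ⊕ r(p, m, p) ⊗ s(p, p) ⊕ r(p, p, p)
Apply R1:  consuming m, p, r(p, p, p);  x := p, z := m ⊗ m ⊗ p ⊗ p ⊗ r(m, m, p) ⊕ r(m, m, m) ⊕ r(m, p, p) ⊕ r(p, m, p) ⊗ s(p, p)
The extension variable absorbs all remaining arguments, so the whole application is rewritten.
Giving:  p

Answer: p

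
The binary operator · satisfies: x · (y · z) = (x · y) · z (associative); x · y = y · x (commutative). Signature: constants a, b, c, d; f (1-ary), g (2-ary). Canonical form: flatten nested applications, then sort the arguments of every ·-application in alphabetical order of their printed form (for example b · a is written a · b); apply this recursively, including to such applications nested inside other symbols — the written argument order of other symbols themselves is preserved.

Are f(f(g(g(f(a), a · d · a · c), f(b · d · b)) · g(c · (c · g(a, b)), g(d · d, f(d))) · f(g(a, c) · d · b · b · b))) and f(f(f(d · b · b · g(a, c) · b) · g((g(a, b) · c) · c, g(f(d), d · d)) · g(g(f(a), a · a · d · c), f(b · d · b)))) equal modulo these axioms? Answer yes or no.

Answer: no — f(f(f(b · b · b · d · g(a, c)) · g(c · c · g(a, b), g(d · d, f(d))) · g(g(f(a), a · a · c · d), f(b · b · d)))) vs f(f(f(b · b · b · d · g(a, c)) · g(c · c · g(a, b), g(f(d), d · d)) · g(g(f(a), a · a · c · d), f(b · b · d))))

Derivation:
Left:  f(f(g(g(f(a), a · d · a · c), f(b · d · b)) · g(c · (c · g(a, b)), g(d · d, f(d))) · f(g(a, c) · d · b · b · b)))
  Descend into:  g(g(f(a), a · d · a · c), f(b · d · b)) · g(c · (c · g(a, b)), g(d · d, f(d))) · f(g(a, c) · d · b · b · b)
  Inside:  g(g(f(a), a · d · a · c), f(b · d · b))  →  g(g(f(a), a · a · c · d), f(b · b · d))
  Simplify inside:  g(c · (c · g(a, b)), g(d · d, f(d)))  →  g(c · c · g(a, b), g(d · d, f(d)))
  Canonicalize subterm:  f(g(a, c) · d · b · b · b)  →  f(b · b · b · d · g(a, c))
  Sort arguments:  f(b · b · b · d · g(a, c)) · g(c · c · g(a, b), g(d · d, f(d))) · g(g(f(a), a · a · c · d), f(b · b · d))
  Reassemble:  f(f(f(b · b · b · d · g(a, c)) · g(c · c · g(a, b), g(d · d, f(d))) · g(g(f(a), a · a · c · d), f(b · b · d))))
Right:  f(f(f(d · b · b · g(a, c) · b) · g((g(a, b) · c) · c, g(f(d), d · d)) · g(g(f(a), a · a · d · c), f(b · d · b))))
  Work inside:  f(d · b · b · g(a, c) · b) · g((g(a, b) · c) · c, g(f(d), d · d)) · g(g(f(a), a · a · d · c), f(b · d · b))
  Simplify inside:  f(d · b · b · g(a, c) · b)  →  f(b · b · b · d · g(a, c))
  Simplify inside:  g((g(a, b) · c) · c, g(f(d), d · d))  →  g(c · c · g(a, b), g(f(d), d · d))
  Canonicalize subterm:  g(g(f(a), a · a · d · c), f(b · d · b))  →  g(g(f(a), a · a · c · d), f(b · b · d))
  Order the arguments:  f(b · b · b · d · g(a, c)) · g(c · c · g(a, b), g(f(d), d · d)) · g(g(f(a), a · a · c · d), f(b · b · d))
  Put back:  f(f(f(b · b · b · d · g(a, c)) · g(c · c · g(a, b), g(f(d), d · d)) · g(g(f(a), a · a · c · d), f(b · b · d))))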